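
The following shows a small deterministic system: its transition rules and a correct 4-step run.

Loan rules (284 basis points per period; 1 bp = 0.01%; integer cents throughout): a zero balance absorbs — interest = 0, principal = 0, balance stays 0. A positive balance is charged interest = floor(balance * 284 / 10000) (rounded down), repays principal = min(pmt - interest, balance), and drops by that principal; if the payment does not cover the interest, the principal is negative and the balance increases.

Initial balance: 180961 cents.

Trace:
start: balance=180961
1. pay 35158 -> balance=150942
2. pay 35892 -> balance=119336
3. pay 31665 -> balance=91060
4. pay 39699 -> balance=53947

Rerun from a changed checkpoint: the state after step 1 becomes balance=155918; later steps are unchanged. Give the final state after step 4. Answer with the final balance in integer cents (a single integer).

state after step 1 := balance=155918
2. pay 35892 -> balance=124454
3. pay 31665 -> balance=96323
4. pay 39699 -> balance=59359

59359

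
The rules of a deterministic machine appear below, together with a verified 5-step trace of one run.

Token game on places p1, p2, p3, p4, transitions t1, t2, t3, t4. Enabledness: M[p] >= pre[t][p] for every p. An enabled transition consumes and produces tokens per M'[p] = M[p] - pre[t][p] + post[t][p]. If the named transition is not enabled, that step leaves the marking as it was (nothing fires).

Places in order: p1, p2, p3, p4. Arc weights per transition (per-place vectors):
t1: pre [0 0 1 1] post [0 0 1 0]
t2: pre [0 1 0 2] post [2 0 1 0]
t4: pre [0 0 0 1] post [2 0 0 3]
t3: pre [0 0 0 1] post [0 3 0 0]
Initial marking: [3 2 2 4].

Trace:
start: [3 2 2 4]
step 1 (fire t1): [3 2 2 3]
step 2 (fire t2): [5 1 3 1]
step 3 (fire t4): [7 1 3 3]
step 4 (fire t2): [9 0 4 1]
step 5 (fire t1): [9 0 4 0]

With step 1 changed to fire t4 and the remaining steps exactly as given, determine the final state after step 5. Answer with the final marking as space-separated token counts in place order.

(re-executing from step 1 with the substitution; state before step 1: [3 2 2 4])
step 1 (fire t4): [5 2 2 6]
step 2 (fire t2): [7 1 3 4]
step 3 (fire t4): [9 1 3 6]
step 4 (fire t2): [11 0 4 4]
step 5 (fire t1): [11 0 4 3]

11 0 4 3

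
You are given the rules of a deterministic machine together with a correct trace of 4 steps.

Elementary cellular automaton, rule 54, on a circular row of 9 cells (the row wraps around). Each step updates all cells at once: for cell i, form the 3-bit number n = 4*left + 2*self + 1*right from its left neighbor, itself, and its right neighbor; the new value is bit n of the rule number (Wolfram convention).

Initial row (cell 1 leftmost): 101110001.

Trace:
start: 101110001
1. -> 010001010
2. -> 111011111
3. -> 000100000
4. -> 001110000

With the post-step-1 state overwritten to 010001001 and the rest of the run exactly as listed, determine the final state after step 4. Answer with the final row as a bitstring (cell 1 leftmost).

001110000

state after step 1 := 010001001
2. -> 111011111
3. -> 000100000
4. -> 001110000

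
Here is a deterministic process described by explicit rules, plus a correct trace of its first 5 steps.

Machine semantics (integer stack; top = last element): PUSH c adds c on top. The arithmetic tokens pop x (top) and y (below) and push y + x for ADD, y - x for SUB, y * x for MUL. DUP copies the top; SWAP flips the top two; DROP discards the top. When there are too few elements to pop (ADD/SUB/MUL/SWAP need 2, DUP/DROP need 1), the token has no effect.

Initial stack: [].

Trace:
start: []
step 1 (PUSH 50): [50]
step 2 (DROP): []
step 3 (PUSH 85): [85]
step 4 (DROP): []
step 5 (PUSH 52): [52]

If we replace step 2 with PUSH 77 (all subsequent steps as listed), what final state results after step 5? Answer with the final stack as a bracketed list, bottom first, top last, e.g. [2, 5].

[50, 77, 52]

(re-executing from step 2 with the substitution; state before step 2: [50])
step 2 (PUSH 77): [50, 77]
step 3 (PUSH 85): [50, 77, 85]
step 4 (DROP): [50, 77]
step 5 (PUSH 52): [50, 77, 52]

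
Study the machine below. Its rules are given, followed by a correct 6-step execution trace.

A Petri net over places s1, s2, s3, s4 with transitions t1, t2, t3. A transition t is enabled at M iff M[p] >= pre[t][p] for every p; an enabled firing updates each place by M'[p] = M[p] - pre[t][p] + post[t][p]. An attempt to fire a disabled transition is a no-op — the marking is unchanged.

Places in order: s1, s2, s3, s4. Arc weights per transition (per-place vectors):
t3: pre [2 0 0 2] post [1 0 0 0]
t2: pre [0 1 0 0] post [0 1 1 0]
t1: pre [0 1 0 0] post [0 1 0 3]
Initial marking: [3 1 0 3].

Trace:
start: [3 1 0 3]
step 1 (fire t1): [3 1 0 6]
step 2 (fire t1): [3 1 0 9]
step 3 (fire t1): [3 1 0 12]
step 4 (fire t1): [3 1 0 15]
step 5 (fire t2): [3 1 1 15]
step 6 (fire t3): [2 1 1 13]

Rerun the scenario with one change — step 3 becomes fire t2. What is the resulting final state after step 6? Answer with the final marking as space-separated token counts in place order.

(re-executing from step 3 with the substitution; state before step 3: [3 1 0 9])
step 3 (fire t2): [3 1 1 9]
step 4 (fire t1): [3 1 1 12]
step 5 (fire t2): [3 1 2 12]
step 6 (fire t3): [2 1 2 10]

2 1 2 10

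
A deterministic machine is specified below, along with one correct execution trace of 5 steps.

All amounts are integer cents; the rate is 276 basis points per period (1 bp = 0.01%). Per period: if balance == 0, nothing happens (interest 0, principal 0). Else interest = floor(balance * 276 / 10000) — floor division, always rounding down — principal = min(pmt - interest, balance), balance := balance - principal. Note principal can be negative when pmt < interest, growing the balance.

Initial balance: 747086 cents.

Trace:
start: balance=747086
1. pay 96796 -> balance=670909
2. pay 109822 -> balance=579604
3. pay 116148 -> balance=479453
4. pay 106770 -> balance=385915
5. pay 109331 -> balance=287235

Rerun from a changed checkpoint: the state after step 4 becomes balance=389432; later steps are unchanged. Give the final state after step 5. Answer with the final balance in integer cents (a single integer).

state after step 4 := balance=389432
5. pay 109331 -> balance=290849

290849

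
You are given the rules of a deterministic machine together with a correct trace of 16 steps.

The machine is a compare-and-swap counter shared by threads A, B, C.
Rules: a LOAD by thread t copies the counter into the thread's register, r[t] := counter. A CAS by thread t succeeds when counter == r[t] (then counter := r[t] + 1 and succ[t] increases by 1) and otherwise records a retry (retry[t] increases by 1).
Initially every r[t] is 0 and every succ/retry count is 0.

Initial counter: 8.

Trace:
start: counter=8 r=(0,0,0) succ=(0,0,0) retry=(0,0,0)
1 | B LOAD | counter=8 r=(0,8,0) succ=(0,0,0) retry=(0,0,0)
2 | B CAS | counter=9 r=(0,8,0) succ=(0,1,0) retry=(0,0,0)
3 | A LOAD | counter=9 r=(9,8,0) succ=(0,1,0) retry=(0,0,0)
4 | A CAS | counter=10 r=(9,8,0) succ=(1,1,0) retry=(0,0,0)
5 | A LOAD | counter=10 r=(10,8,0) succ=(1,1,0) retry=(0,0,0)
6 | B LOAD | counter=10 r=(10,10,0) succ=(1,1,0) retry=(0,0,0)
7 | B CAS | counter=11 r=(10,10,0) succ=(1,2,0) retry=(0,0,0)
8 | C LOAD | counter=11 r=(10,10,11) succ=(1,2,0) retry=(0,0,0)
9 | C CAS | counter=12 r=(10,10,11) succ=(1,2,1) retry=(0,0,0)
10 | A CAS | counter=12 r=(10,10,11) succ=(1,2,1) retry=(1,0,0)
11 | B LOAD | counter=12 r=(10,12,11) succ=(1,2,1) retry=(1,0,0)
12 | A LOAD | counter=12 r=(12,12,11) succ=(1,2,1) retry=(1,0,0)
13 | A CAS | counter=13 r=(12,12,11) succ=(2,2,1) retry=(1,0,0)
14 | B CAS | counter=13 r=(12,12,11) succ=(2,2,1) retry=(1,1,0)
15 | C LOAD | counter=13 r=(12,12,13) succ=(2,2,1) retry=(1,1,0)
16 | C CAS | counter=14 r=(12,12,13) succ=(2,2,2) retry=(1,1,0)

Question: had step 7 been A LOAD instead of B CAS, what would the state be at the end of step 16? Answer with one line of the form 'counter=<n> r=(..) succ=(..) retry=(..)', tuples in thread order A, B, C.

(re-executing from step 7 with the substitution; state before step 7: counter=10 r=(10,10,0) succ=(1,1,0) retry=(0,0,0))
7 | A LOAD | counter=10 r=(10,10,0) succ=(1,1,0) retry=(0,0,0)
8 | C LOAD | counter=10 r=(10,10,10) succ=(1,1,0) retry=(0,0,0)
9 | C CAS | counter=11 r=(10,10,10) succ=(1,1,1) retry=(0,0,0)
10 | A CAS | counter=11 r=(10,10,10) succ=(1,1,1) retry=(1,0,0)
11 | B LOAD | counter=11 r=(10,11,10) succ=(1,1,1) retry=(1,0,0)
12 | A LOAD | counter=11 r=(11,11,10) succ=(1,1,1) retry=(1,0,0)
13 | A CAS | counter=12 r=(11,11,10) succ=(2,1,1) retry=(1,0,0)
14 | B CAS | counter=12 r=(11,11,10) succ=(2,1,1) retry=(1,1,0)
15 | C LOAD | counter=12 r=(11,11,12) succ=(2,1,1) retry=(1,1,0)
16 | C CAS | counter=13 r=(11,11,12) succ=(2,1,2) retry=(1,1,0)

counter=13 r=(11,11,12) succ=(2,1,2) retry=(1,1,0)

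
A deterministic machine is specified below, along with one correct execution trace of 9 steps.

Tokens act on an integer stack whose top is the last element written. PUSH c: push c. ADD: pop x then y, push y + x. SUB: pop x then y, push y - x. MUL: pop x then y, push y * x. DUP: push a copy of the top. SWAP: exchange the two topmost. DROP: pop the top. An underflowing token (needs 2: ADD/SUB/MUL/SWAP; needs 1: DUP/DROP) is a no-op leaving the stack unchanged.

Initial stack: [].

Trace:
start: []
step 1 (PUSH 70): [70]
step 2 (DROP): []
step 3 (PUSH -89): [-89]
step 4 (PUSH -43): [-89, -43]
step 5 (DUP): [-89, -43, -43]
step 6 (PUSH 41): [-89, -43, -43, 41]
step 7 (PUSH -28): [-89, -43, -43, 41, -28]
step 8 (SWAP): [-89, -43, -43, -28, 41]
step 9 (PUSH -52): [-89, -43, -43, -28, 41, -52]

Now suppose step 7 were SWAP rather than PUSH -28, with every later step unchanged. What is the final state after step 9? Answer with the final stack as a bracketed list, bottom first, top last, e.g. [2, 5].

[-89, -43, -43, 41, -52]

(re-executing from step 7 with the substitution; state before step 7: [-89, -43, -43, 41])
step 7 (SWAP): [-89, -43, 41, -43]
step 8 (SWAP): [-89, -43, -43, 41]
step 9 (PUSH -52): [-89, -43, -43, 41, -52]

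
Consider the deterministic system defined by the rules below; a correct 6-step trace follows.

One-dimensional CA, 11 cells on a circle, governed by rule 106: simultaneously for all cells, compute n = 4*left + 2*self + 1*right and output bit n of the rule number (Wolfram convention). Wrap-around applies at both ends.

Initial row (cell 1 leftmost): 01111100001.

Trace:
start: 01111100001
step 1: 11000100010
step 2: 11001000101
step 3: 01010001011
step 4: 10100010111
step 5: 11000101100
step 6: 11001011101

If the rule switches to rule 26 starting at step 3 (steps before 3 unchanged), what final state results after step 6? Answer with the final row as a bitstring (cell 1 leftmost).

(re-executing steps 3..6 under rule 26; state before step 3: 11001000101)
step 3: 00110101001
step 4: 11100000110
step 5: 10010001100
step 6: 01101011011

01101011011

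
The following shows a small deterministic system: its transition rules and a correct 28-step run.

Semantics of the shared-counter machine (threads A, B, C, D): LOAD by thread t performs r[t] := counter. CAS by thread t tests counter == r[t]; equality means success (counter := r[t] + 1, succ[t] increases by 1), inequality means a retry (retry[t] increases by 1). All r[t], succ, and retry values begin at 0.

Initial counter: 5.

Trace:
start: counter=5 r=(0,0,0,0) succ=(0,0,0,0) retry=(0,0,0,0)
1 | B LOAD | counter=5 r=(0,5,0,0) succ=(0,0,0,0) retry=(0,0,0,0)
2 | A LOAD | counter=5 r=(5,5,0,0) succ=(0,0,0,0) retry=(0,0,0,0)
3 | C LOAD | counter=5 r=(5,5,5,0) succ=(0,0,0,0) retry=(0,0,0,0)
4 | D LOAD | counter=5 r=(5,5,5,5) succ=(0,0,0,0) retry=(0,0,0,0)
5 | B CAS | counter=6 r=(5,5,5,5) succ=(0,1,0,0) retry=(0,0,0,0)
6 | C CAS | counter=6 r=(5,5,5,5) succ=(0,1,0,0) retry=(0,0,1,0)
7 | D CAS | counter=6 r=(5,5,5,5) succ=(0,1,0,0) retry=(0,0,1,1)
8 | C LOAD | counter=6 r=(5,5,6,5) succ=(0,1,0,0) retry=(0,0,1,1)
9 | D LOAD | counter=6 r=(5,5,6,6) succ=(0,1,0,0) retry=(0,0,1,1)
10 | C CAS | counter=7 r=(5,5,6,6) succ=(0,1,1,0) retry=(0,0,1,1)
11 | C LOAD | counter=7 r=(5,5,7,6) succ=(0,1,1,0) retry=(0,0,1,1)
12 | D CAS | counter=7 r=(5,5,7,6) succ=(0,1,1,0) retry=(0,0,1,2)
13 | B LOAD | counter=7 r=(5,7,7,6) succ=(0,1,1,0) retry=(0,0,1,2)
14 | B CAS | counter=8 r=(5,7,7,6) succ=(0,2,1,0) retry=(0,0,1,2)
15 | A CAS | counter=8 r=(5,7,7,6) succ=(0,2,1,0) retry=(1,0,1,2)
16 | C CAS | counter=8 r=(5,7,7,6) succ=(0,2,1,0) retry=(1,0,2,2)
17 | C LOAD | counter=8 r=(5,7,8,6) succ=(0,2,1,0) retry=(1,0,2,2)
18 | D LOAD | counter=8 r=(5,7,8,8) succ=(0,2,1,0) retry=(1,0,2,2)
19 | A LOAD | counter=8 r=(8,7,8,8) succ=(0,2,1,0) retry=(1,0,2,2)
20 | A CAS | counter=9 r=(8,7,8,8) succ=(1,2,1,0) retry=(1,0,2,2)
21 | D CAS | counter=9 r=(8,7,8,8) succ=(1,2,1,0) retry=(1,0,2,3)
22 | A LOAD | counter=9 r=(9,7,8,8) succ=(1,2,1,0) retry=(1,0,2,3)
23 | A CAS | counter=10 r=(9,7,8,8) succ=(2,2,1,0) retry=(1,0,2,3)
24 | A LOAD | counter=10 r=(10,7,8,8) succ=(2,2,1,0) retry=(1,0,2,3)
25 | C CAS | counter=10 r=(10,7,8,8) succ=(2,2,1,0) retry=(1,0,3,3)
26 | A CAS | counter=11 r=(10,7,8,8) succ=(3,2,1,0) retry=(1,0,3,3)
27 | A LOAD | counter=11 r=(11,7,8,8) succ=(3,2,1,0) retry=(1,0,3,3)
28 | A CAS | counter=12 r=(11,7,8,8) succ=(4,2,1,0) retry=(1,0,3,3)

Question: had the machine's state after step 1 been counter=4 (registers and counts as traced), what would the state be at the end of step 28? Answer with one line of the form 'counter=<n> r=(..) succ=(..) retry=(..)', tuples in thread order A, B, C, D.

state after step 1 := counter=4 r=(0,5,0,0) succ=(0,0,0,0) retry=(0,0,0,0)
2 | A LOAD | counter=4 r=(4,5,0,0) succ=(0,0,0,0) retry=(0,0,0,0)
3 | C LOAD | counter=4 r=(4,5,4,0) succ=(0,0,0,0) retry=(0,0,0,0)
4 | D LOAD | counter=4 r=(4,5,4,4) succ=(0,0,0,0) retry=(0,0,0,0)
5 | B CAS | counter=4 r=(4,5,4,4) succ=(0,0,0,0) retry=(0,1,0,0)
6 | C CAS | counter=5 r=(4,5,4,4) succ=(0,0,1,0) retry=(0,1,0,0)
7 | D CAS | counter=5 r=(4,5,4,4) succ=(0,0,1,0) retry=(0,1,0,1)
8 | C LOAD | counter=5 r=(4,5,5,4) succ=(0,0,1,0) retry=(0,1,0,1)
9 | D LOAD | counter=5 r=(4,5,5,5) succ=(0,0,1,0) retry=(0,1,0,1)
10 | C CAS | counter=6 r=(4,5,5,5) succ=(0,0,2,0) retry=(0,1,0,1)
11 | C LOAD | counter=6 r=(4,5,6,5) succ=(0,0,2,0) retry=(0,1,0,1)
12 | D CAS | counter=6 r=(4,5,6,5) succ=(0,0,2,0) retry=(0,1,0,2)
13 | B LOAD | counter=6 r=(4,6,6,5) succ=(0,0,2,0) retry=(0,1,0,2)
14 | B CAS | counter=7 r=(4,6,6,5) succ=(0,1,2,0) retry=(0,1,0,2)
15 | A CAS | counter=7 r=(4,6,6,5) succ=(0,1,2,0) retry=(1,1,0,2)
16 | C CAS | counter=7 r=(4,6,6,5) succ=(0,1,2,0) retry=(1,1,1,2)
17 | C LOAD | counter=7 r=(4,6,7,5) succ=(0,1,2,0) retry=(1,1,1,2)
18 | D LOAD | counter=7 r=(4,6,7,7) succ=(0,1,2,0) retry=(1,1,1,2)
19 | A LOAD | counter=7 r=(7,6,7,7) succ=(0,1,2,0) retry=(1,1,1,2)
20 | A CAS | counter=8 r=(7,6,7,7) succ=(1,1,2,0) retry=(1,1,1,2)
21 | D CAS | counter=8 r=(7,6,7,7) succ=(1,1,2,0) retry=(1,1,1,3)
22 | A LOAD | counter=8 r=(8,6,7,7) succ=(1,1,2,0) retry=(1,1,1,3)
23 | A CAS | counter=9 r=(8,6,7,7) succ=(2,1,2,0) retry=(1,1,1,3)
24 | A LOAD | counter=9 r=(9,6,7,7) succ=(2,1,2,0) retry=(1,1,1,3)
25 | C CAS | counter=9 r=(9,6,7,7) succ=(2,1,2,0) retry=(1,1,2,3)
26 | A CAS | counter=10 r=(9,6,7,7) succ=(3,1,2,0) retry=(1,1,2,3)
27 | A LOAD | counter=10 r=(10,6,7,7) succ=(3,1,2,0) retry=(1,1,2,3)
28 | A CAS | counter=11 r=(10,6,7,7) succ=(4,1,2,0) retry=(1,1,2,3)

counter=11 r=(10,6,7,7) succ=(4,1,2,0) retry=(1,1,2,3)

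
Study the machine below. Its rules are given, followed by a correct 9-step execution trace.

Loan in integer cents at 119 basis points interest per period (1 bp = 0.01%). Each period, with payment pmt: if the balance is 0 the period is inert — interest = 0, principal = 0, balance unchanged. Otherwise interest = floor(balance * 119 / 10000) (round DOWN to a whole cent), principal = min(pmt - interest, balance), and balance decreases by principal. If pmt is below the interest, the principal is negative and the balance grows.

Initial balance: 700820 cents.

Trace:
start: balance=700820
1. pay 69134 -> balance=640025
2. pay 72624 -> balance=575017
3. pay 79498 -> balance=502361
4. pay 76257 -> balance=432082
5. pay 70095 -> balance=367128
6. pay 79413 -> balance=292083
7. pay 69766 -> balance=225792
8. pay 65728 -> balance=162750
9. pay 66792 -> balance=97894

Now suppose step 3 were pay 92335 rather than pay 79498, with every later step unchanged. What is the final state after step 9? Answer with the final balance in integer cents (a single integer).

84114

(re-executing from step 3 with the substitution; state before step 3: balance=575017)
3. pay 92335 -> balance=489524
4. pay 76257 -> balance=419092
5. pay 70095 -> balance=353984
6. pay 79413 -> balance=278783
7. pay 69766 -> balance=212334
8. pay 65728 -> balance=149132
9. pay 66792 -> balance=84114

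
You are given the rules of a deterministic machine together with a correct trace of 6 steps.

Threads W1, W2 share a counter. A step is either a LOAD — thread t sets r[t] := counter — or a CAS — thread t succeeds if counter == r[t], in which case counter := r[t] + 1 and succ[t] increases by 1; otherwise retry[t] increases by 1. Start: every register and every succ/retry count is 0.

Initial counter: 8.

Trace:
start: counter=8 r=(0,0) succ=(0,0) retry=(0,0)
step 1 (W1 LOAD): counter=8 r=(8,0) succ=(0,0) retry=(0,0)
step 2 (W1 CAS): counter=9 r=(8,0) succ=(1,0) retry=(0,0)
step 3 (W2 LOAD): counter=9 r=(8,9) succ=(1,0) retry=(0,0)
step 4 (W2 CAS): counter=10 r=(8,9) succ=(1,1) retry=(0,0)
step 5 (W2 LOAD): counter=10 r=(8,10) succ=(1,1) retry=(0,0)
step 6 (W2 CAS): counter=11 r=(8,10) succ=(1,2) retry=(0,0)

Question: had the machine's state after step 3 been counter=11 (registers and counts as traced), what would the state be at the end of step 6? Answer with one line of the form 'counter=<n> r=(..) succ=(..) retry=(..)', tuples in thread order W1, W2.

counter=12 r=(8,11) succ=(1,1) retry=(0,1)

state after step 3 := counter=11 r=(8,9) succ=(1,0) retry=(0,0)
step 4 (W2 CAS): counter=11 r=(8,9) succ=(1,0) retry=(0,1)
step 5 (W2 LOAD): counter=11 r=(8,11) succ=(1,0) retry=(0,1)
step 6 (W2 CAS): counter=12 r=(8,11) succ=(1,1) retry=(0,1)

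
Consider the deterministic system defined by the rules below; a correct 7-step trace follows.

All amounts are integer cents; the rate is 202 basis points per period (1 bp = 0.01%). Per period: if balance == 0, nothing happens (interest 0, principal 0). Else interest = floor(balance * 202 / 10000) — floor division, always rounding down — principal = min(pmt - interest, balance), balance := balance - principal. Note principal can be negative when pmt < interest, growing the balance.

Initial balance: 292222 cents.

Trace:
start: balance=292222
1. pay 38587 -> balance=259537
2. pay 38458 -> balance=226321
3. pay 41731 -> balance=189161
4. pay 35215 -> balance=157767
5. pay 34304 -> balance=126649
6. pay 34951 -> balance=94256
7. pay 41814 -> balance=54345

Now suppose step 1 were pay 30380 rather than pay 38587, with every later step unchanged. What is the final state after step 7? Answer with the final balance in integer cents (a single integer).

(re-executing from step 1 with the substitution; state before step 1: balance=292222)
1. pay 30380 -> balance=267744
2. pay 38458 -> balance=234694
3. pay 41731 -> balance=197703
4. pay 35215 -> balance=166481
5. pay 34304 -> balance=135539
6. pay 34951 -> balance=103325
7. pay 41814 -> balance=63598

63598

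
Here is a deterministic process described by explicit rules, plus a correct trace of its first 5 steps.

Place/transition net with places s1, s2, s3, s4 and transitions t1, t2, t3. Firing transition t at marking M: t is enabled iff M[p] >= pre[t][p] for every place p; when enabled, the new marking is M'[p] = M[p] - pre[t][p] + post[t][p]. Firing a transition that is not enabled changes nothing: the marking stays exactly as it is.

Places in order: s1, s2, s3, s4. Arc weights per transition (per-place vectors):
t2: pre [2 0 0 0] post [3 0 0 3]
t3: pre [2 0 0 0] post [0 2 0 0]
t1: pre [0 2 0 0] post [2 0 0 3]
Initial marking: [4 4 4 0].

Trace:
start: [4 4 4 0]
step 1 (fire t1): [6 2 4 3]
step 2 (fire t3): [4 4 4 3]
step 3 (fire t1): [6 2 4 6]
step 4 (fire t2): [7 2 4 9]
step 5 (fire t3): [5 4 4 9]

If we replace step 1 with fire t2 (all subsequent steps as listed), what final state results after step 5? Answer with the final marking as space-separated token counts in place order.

4 6 4 9

(re-executing from step 1 with the substitution; state before step 1: [4 4 4 0])
step 1 (fire t2): [5 4 4 3]
step 2 (fire t3): [3 6 4 3]
step 3 (fire t1): [5 4 4 6]
step 4 (fire t2): [6 4 4 9]
step 5 (fire t3): [4 6 4 9]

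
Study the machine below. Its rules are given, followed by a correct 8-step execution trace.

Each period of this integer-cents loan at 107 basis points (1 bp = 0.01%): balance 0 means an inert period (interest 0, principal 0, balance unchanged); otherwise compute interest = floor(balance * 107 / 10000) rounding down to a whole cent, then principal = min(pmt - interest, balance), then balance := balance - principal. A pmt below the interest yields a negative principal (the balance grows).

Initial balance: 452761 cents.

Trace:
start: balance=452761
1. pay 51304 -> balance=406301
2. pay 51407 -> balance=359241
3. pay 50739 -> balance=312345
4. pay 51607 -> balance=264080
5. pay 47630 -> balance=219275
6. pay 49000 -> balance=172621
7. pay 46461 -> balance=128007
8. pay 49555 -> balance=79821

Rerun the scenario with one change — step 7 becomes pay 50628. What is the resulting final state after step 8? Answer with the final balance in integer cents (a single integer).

(re-executing from step 7 with the substitution; state before step 7: balance=172621)
7. pay 50628 -> balance=123840
8. pay 49555 -> balance=75610

75610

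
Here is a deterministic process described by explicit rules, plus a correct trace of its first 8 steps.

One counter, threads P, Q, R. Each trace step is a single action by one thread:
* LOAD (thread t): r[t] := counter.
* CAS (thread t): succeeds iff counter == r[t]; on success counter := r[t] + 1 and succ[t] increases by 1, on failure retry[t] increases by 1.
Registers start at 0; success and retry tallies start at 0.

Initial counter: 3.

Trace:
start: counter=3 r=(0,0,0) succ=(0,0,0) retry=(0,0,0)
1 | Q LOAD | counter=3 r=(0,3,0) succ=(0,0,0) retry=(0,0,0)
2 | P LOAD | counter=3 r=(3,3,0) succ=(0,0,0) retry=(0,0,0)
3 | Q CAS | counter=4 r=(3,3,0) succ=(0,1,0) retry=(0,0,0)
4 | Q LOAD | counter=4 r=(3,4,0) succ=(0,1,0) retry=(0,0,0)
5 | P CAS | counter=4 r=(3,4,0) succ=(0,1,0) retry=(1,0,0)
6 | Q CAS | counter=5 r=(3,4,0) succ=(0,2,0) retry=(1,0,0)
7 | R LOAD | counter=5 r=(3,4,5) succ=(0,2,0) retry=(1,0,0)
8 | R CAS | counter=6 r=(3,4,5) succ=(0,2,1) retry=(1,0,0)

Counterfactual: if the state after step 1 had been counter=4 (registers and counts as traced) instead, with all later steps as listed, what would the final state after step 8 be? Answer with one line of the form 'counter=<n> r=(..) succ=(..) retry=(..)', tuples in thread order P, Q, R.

state after step 1 := counter=4 r=(0,3,0) succ=(0,0,0) retry=(0,0,0)
2 | P LOAD | counter=4 r=(4,3,0) succ=(0,0,0) retry=(0,0,0)
3 | Q CAS | counter=4 r=(4,3,0) succ=(0,0,0) retry=(0,1,0)
4 | Q LOAD | counter=4 r=(4,4,0) succ=(0,0,0) retry=(0,1,0)
5 | P CAS | counter=5 r=(4,4,0) succ=(1,0,0) retry=(0,1,0)
6 | Q CAS | counter=5 r=(4,4,0) succ=(1,0,0) retry=(0,2,0)
7 | R LOAD | counter=5 r=(4,4,5) succ=(1,0,0) retry=(0,2,0)
8 | R CAS | counter=6 r=(4,4,5) succ=(1,0,1) retry=(0,2,0)

counter=6 r=(4,4,5) succ=(1,0,1) retry=(0,2,0)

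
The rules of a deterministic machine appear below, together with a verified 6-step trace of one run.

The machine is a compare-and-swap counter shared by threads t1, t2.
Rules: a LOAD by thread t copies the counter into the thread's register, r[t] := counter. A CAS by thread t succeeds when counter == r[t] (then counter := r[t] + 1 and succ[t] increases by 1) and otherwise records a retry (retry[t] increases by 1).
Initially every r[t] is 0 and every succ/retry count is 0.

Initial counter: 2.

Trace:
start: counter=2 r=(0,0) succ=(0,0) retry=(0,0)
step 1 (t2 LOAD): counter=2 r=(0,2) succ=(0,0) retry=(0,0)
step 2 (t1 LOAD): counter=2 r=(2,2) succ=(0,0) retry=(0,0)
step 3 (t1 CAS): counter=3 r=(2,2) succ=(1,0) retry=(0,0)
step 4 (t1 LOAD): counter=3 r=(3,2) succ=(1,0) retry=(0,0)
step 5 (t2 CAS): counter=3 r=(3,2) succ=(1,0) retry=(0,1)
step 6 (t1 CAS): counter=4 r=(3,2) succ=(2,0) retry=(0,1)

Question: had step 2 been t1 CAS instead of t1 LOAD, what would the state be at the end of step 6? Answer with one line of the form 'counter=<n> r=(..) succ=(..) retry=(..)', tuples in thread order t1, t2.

counter=3 r=(2,2) succ=(0,1) retry=(3,0)

(re-executing from step 2 with the substitution; state before step 2: counter=2 r=(0,2) succ=(0,0) retry=(0,0))
step 2 (t1 CAS): counter=2 r=(0,2) succ=(0,0) retry=(1,0)
step 3 (t1 CAS): counter=2 r=(0,2) succ=(0,0) retry=(2,0)
step 4 (t1 LOAD): counter=2 r=(2,2) succ=(0,0) retry=(2,0)
step 5 (t2 CAS): counter=3 r=(2,2) succ=(0,1) retry=(2,0)
step 6 (t1 CAS): counter=3 r=(2,2) succ=(0,1) retry=(3,0)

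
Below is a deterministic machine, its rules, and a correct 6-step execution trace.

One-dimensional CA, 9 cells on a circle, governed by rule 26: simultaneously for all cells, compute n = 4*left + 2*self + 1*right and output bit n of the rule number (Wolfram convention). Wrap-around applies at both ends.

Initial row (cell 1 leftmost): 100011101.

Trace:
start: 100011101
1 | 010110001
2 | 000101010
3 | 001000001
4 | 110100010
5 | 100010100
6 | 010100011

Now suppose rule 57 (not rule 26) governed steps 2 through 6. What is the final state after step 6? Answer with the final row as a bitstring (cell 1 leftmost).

011010101

(re-executing steps 2..6 under rule 57; state before step 2: 010110001)
2 | 101101100
3 | 011011010
4 | 010110101
5 | 101101010
6 | 011010101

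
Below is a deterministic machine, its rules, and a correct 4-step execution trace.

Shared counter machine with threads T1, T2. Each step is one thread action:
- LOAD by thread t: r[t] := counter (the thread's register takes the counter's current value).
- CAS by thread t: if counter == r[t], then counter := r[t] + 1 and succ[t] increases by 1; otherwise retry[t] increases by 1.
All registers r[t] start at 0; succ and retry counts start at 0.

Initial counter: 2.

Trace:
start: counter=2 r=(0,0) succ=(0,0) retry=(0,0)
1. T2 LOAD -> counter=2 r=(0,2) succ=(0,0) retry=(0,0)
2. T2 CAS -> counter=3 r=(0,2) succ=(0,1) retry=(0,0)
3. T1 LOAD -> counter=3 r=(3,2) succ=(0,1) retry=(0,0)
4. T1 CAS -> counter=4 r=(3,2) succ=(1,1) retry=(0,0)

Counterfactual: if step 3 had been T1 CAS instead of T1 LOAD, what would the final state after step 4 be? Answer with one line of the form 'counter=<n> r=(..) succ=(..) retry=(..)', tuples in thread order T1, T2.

counter=3 r=(0,2) succ=(0,1) retry=(2,0)

(re-executing from step 3 with the substitution; state before step 3: counter=3 r=(0,2) succ=(0,1) retry=(0,0))
3. T1 CAS -> counter=3 r=(0,2) succ=(0,1) retry=(1,0)
4. T1 CAS -> counter=3 r=(0,2) succ=(0,1) retry=(2,0)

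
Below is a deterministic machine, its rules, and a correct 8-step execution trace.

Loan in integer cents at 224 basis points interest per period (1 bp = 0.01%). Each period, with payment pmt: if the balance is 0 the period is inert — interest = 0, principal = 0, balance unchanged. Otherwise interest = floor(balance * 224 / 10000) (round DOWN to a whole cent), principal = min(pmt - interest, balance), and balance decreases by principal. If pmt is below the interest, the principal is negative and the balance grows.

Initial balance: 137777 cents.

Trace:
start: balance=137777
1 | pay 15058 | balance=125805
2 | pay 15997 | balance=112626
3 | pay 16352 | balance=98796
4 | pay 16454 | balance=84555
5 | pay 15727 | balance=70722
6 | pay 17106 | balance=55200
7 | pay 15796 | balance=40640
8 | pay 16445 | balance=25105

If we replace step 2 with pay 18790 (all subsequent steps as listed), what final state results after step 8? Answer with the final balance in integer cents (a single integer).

(re-executing from step 2 with the substitution; state before step 2: balance=125805)
2 | pay 18790 | balance=109833
3 | pay 16352 | balance=95941
4 | pay 16454 | balance=81636
5 | pay 15727 | balance=67737
6 | pay 17106 | balance=52148
7 | pay 15796 | balance=37520
8 | pay 16445 | balance=21915

21915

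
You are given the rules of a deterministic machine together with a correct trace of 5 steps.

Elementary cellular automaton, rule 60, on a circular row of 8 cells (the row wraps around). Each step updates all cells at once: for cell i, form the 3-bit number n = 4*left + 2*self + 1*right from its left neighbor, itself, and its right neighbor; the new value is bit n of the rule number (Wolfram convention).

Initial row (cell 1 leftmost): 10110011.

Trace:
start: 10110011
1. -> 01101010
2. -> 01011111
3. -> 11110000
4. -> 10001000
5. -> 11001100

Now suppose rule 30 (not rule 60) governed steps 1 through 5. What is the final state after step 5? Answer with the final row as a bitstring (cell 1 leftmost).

(re-executing steps 1..5 under rule 30; state before step 1: 10110011)
1. -> 00101110
2. -> 01101001
3. -> 01001111
4. -> 01111000
5. -> 11000100

11000100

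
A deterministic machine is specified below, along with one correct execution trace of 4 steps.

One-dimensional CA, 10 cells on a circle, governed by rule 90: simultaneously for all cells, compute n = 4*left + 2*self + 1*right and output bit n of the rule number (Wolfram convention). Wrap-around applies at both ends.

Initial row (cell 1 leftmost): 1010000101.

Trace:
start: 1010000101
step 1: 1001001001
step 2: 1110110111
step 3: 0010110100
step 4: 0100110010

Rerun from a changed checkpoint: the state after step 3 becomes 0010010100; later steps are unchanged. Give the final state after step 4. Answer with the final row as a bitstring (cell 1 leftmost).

state after step 3 := 0010010100
step 4: 0101100010

0101100010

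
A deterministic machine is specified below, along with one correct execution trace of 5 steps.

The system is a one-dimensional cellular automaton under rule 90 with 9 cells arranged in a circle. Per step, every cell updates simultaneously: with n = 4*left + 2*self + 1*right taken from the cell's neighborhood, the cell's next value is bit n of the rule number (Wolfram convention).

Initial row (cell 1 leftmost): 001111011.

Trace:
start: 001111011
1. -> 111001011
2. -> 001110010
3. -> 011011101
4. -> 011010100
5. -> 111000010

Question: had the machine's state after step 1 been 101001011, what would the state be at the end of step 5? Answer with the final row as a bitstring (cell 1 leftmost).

state after step 1 := 101001011
2. -> 100110010
3. -> 011111100
4. -> 110000110
5. -> 111001110

111001110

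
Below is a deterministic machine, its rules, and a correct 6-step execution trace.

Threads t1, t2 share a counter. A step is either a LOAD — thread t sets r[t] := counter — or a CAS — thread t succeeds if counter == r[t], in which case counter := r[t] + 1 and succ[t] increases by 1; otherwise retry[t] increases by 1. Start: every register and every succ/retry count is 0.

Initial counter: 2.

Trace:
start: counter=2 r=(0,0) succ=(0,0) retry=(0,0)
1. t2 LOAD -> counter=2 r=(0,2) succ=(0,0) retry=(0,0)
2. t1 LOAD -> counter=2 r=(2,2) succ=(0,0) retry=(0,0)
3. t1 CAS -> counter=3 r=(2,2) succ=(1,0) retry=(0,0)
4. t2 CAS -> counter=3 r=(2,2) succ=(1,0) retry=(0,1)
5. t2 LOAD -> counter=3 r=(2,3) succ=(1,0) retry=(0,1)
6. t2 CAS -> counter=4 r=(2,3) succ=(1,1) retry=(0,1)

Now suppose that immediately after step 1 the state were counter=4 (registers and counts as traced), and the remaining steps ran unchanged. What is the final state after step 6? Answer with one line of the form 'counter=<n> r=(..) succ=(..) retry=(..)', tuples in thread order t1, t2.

state after step 1 := counter=4 r=(0,2) succ=(0,0) retry=(0,0)
2. t1 LOAD -> counter=4 r=(4,2) succ=(0,0) retry=(0,0)
3. t1 CAS -> counter=5 r=(4,2) succ=(1,0) retry=(0,0)
4. t2 CAS -> counter=5 r=(4,2) succ=(1,0) retry=(0,1)
5. t2 LOAD -> counter=5 r=(4,5) succ=(1,0) retry=(0,1)
6. t2 CAS -> counter=6 r=(4,5) succ=(1,1) retry=(0,1)

counter=6 r=(4,5) succ=(1,1) retry=(0,1)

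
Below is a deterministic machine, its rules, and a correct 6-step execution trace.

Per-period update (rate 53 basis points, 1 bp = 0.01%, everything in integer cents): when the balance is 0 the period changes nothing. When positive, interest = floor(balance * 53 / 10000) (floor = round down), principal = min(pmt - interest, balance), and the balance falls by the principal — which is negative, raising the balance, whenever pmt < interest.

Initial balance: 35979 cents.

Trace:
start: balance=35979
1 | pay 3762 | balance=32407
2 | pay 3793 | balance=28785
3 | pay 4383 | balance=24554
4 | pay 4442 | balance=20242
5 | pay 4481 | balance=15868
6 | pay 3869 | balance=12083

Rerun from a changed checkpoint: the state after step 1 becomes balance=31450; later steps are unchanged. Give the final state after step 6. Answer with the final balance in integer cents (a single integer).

state after step 1 := balance=31450
2 | pay 3793 | balance=27823
3 | pay 4383 | balance=23587
4 | pay 4442 | balance=19270
5 | pay 4481 | balance=14891
6 | pay 3869 | balance=11100

11100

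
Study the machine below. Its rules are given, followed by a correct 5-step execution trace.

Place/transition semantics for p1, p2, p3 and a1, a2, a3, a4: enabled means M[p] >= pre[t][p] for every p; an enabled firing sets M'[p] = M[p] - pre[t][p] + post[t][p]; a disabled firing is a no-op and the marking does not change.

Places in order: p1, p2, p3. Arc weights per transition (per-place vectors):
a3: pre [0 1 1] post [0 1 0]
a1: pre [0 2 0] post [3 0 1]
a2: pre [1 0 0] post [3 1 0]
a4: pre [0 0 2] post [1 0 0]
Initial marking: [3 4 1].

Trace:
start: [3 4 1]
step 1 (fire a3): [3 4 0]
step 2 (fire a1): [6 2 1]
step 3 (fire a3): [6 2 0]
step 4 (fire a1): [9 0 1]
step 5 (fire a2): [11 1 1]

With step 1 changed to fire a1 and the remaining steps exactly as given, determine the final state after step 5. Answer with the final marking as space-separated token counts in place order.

(re-executing from step 1 with the substitution; state before step 1: [3 4 1])
step 1 (fire a1): [6 2 2]
step 2 (fire a1): [9 0 3]
step 3 (fire a3): [9 0 3]
step 4 (fire a1): [9 0 3]
step 5 (fire a2): [11 1 3]

11 1 3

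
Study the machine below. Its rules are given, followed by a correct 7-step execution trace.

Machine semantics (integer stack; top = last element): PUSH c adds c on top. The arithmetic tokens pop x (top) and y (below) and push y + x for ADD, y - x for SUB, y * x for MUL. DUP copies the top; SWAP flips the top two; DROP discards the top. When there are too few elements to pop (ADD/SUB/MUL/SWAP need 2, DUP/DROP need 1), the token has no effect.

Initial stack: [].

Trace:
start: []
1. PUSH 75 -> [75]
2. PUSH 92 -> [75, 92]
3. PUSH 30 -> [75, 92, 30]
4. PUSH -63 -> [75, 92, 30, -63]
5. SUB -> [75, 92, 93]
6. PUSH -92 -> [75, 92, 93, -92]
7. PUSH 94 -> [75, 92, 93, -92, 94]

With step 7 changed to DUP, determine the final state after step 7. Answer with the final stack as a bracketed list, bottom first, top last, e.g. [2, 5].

(re-executing from step 7 with the substitution; state before step 7: [75, 92, 93, -92])
7. DUP -> [75, 92, 93, -92, -92]

[75, 92, 93, -92, -92]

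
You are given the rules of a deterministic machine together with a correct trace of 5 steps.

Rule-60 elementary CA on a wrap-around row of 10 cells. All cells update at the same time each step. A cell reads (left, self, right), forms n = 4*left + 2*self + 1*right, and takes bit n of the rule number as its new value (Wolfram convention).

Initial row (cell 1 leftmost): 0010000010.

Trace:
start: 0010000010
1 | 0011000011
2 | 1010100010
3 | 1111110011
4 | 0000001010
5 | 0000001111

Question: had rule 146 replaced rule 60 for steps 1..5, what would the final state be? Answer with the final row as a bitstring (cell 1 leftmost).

(re-executing steps 1..5 under rule 146; state before step 1: 0010000010)
1 | 0101000101
2 | 0000101000
3 | 0001000100
4 | 0010101010
5 | 0100000001

0100000001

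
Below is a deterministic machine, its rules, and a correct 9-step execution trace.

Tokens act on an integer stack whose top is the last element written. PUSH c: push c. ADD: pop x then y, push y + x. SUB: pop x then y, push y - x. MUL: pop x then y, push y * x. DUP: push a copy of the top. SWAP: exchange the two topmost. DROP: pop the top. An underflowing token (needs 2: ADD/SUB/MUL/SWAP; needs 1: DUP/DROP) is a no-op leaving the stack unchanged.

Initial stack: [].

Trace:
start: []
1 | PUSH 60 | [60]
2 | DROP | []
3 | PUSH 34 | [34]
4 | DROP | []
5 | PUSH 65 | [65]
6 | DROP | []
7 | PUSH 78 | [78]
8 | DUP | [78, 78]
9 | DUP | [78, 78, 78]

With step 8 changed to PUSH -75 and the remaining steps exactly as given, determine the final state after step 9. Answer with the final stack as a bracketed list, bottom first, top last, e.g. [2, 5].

(re-executing from step 8 with the substitution; state before step 8: [78])
8 | PUSH -75 | [78, -75]
9 | DUP | [78, -75, -75]

[78, -75, -75]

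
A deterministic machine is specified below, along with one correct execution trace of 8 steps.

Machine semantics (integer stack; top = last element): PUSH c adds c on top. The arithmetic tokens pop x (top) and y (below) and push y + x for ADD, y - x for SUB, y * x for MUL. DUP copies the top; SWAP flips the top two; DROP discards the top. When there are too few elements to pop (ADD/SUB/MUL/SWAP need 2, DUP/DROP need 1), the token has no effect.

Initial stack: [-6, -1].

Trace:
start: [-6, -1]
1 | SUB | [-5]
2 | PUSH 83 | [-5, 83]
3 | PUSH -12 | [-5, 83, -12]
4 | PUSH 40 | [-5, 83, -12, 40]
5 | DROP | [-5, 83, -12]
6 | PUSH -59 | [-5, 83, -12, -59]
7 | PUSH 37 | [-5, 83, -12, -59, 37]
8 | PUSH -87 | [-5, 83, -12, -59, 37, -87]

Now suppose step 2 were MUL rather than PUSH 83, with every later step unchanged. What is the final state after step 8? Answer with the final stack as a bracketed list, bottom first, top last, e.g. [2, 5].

[-5, -12, -59, 37, -87]

(re-executing from step 2 with the substitution; state before step 2: [-5])
2 | MUL | [-5]
3 | PUSH -12 | [-5, -12]
4 | PUSH 40 | [-5, -12, 40]
5 | DROP | [-5, -12]
6 | PUSH -59 | [-5, -12, -59]
7 | PUSH 37 | [-5, -12, -59, 37]
8 | PUSH -87 | [-5, -12, -59, 37, -87]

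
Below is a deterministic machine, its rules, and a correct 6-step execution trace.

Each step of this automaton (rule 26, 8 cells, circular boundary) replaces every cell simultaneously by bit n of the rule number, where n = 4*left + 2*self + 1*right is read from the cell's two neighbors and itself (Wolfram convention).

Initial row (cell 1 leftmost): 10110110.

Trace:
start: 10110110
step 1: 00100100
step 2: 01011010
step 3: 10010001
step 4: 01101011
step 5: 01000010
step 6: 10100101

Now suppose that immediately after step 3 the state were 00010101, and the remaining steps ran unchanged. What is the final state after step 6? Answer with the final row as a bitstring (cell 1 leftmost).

10101010

state after step 3 := 00010101
step 4: 10100000
step 5: 00010001
step 6: 10101010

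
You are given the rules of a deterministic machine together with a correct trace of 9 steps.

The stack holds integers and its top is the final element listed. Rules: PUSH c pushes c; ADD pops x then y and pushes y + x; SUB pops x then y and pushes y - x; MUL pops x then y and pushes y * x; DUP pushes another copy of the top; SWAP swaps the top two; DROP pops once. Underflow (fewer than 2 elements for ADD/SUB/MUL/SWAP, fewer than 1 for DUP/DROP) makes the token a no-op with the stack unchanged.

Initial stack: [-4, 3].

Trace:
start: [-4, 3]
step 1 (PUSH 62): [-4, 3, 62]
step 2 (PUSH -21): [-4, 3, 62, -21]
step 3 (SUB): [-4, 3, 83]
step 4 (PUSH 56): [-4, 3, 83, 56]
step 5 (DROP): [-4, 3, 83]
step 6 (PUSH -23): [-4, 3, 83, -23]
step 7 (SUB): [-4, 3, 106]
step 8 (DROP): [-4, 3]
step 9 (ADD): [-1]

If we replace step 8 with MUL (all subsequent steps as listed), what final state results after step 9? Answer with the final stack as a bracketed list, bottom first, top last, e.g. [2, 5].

[314]

(re-executing from step 8 with the substitution; state before step 8: [-4, 3, 106])
step 8 (MUL): [-4, 318]
step 9 (ADD): [314]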